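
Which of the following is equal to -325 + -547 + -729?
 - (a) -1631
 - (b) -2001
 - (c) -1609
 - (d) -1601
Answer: d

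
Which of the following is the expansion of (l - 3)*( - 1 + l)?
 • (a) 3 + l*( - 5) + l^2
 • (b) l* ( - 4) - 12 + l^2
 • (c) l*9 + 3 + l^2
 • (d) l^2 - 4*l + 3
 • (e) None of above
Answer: d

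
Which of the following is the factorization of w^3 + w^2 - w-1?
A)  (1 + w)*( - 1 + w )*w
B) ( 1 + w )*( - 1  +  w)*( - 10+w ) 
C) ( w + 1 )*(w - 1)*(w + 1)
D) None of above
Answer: C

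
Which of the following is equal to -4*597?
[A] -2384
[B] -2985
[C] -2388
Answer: C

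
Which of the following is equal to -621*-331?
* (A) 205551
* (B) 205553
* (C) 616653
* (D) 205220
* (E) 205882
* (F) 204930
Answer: A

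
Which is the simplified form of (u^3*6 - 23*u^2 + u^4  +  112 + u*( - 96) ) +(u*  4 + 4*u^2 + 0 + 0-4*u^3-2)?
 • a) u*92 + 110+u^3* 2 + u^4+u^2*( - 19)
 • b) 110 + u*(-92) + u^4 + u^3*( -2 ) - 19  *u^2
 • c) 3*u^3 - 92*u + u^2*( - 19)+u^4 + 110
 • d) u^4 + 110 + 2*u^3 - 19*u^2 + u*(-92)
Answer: d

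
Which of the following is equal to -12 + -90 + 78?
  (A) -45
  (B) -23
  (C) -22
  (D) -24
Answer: D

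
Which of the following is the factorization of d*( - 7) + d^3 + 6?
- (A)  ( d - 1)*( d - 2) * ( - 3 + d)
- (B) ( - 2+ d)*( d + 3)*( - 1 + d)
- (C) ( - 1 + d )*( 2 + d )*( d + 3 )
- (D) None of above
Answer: B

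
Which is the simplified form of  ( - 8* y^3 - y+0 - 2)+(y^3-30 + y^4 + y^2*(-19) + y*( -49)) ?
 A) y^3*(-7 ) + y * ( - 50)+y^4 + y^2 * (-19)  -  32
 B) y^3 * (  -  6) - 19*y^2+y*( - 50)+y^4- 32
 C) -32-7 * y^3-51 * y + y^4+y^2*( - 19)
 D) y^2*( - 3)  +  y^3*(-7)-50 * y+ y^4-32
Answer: A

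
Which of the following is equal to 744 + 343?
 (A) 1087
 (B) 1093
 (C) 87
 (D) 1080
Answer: A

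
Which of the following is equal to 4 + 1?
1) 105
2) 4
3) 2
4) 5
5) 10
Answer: 4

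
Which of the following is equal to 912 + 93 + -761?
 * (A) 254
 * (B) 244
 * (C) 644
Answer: B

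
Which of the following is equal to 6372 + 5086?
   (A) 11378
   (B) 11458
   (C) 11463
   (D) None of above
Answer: B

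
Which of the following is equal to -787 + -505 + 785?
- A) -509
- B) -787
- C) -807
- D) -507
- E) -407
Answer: D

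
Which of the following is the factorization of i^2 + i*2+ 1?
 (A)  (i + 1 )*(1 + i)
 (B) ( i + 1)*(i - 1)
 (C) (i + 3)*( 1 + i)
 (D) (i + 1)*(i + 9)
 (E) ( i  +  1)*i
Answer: A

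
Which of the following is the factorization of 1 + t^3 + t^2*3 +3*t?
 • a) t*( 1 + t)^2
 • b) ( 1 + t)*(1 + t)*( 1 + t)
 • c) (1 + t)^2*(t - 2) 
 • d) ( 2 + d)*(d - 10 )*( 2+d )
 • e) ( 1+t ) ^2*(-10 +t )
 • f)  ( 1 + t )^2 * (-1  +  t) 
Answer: b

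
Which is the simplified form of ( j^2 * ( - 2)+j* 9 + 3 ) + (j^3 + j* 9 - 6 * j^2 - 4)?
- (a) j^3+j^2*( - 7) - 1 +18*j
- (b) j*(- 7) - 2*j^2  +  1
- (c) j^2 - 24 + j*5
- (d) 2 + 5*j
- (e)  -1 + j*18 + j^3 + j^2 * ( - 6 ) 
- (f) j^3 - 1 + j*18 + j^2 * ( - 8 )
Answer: f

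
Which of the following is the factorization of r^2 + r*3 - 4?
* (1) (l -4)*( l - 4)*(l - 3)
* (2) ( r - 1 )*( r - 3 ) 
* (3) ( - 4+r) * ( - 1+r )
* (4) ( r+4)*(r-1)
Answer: 4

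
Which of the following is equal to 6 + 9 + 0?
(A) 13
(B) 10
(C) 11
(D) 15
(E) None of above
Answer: D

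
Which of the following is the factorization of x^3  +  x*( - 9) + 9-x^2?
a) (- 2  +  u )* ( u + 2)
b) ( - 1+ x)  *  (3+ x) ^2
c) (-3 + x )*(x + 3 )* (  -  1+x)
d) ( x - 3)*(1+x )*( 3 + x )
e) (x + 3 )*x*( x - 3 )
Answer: c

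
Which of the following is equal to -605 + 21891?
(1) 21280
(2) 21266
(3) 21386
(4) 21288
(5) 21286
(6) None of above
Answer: 5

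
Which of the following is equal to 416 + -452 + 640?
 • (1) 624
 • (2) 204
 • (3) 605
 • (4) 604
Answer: 4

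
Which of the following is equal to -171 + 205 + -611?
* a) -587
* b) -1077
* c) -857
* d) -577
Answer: d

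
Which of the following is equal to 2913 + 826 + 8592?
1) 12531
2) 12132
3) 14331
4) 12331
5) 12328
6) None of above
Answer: 4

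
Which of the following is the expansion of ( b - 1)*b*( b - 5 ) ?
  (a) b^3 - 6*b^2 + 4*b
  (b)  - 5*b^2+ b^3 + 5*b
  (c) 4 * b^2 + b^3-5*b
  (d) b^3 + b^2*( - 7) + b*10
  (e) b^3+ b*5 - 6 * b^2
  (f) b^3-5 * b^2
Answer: e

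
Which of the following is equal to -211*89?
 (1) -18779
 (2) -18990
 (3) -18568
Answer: 1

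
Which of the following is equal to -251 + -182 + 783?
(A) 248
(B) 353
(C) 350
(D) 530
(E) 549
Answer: C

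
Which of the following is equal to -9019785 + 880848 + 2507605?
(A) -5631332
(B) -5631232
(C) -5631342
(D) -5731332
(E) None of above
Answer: A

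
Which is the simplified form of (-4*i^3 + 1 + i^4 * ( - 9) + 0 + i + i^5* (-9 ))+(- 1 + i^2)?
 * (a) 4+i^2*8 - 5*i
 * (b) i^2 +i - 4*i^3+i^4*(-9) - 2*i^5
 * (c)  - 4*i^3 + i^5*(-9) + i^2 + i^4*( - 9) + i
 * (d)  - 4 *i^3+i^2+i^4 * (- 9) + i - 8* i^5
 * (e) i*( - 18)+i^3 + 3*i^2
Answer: c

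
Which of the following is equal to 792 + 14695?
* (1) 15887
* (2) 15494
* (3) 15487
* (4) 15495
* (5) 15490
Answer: 3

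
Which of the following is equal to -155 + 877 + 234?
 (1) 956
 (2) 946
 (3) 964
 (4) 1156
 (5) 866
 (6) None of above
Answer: 1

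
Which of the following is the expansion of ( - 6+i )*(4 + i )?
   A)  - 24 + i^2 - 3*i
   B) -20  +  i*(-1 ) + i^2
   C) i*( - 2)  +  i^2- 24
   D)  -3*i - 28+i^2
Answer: C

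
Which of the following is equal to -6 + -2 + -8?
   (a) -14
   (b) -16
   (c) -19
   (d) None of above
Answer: b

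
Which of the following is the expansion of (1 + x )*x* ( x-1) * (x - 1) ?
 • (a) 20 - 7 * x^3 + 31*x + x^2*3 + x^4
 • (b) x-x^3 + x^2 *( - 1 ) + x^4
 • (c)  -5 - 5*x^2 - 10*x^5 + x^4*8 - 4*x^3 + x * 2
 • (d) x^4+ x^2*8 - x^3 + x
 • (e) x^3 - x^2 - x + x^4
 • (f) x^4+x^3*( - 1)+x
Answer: b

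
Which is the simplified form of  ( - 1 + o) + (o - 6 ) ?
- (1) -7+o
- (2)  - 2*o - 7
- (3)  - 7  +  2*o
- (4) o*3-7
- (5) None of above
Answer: 3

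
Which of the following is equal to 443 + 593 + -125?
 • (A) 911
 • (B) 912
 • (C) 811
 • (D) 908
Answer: A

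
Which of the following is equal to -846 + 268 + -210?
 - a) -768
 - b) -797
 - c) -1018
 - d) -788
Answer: d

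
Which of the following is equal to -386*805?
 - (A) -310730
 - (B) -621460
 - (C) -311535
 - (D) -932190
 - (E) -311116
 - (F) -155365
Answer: A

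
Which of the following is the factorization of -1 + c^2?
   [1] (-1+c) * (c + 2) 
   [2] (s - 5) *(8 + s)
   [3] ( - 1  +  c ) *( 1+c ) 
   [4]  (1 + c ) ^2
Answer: 3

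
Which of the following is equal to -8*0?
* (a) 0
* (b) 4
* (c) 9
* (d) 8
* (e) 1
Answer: a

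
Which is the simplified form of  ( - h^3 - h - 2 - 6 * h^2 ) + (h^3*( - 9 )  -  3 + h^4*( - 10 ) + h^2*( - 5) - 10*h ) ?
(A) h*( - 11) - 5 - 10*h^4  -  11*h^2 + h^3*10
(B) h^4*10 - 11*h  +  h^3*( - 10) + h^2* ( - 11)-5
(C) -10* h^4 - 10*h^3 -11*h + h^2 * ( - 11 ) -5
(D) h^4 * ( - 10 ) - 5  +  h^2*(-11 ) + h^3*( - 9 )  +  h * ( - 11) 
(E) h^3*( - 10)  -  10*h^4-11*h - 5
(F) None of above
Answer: C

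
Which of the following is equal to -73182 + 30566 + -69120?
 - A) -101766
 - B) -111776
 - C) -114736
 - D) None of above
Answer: D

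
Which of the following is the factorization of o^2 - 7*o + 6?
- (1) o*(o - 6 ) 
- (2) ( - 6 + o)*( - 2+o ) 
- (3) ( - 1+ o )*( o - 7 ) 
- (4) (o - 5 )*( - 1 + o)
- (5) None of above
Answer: 5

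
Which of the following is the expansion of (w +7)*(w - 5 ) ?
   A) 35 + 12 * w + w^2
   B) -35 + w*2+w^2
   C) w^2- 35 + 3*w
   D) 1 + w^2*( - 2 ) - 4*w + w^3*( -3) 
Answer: B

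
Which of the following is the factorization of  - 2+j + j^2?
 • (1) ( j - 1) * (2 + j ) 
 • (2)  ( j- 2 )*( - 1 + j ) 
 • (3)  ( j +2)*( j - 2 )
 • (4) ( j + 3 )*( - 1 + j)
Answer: 1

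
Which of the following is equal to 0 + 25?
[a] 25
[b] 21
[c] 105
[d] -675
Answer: a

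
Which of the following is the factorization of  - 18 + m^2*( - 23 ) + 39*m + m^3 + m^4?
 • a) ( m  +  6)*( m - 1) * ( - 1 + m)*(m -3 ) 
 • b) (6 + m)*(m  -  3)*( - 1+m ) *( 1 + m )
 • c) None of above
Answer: a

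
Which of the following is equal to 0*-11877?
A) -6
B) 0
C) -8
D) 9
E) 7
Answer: B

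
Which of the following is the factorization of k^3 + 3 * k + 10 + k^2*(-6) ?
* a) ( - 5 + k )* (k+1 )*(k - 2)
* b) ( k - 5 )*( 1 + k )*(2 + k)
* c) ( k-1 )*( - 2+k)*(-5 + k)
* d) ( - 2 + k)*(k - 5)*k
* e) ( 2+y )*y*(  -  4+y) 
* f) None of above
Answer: a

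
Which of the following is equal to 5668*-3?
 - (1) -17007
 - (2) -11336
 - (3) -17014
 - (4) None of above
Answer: 4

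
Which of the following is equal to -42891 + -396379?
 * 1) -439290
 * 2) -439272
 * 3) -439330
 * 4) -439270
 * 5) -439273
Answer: 4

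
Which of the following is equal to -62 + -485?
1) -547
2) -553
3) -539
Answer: 1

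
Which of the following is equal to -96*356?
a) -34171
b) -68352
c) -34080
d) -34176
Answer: d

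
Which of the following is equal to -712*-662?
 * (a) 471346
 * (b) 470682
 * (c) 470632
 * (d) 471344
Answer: d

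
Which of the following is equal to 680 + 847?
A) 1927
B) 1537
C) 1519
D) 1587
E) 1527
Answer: E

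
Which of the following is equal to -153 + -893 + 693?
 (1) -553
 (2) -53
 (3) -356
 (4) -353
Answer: 4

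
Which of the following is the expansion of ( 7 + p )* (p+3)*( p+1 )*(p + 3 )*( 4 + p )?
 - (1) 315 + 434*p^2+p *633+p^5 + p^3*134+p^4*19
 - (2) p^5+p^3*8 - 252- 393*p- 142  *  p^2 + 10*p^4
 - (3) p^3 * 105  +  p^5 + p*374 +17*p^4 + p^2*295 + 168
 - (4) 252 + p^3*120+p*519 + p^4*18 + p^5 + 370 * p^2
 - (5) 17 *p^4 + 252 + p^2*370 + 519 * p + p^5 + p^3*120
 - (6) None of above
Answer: 4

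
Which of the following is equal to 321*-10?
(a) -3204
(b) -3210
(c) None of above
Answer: b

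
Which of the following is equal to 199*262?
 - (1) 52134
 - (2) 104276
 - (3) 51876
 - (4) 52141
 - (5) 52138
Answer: 5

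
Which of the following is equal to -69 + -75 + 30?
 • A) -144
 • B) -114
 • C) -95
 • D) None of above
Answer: B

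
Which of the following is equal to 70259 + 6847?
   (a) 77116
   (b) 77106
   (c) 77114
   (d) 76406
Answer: b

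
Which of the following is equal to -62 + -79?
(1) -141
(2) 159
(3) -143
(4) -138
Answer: 1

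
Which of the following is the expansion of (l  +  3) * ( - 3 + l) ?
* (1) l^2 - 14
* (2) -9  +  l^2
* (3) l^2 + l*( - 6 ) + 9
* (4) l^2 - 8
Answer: 2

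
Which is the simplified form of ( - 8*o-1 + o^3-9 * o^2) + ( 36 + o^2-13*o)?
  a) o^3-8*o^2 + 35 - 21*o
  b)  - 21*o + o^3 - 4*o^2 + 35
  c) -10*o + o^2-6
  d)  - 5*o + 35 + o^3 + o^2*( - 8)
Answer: a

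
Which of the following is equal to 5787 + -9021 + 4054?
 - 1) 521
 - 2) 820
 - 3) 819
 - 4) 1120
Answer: 2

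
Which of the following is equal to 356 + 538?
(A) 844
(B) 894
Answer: B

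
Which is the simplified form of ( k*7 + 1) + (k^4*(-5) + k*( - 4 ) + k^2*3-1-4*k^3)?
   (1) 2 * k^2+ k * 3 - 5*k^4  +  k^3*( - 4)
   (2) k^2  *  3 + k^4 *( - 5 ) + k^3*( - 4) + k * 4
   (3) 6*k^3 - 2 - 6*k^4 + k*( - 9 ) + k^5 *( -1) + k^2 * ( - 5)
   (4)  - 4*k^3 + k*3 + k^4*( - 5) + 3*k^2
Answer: 4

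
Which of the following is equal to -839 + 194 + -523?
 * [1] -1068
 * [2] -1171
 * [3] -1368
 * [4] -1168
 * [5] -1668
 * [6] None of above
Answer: 4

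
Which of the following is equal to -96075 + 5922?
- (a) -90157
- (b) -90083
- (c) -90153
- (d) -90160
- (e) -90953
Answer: c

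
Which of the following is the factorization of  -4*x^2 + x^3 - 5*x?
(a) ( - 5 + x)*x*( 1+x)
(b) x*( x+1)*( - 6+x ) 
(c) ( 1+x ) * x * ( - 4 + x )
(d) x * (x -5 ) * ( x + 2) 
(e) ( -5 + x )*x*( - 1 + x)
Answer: a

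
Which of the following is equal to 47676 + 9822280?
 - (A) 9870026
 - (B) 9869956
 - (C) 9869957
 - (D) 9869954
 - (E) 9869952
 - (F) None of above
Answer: B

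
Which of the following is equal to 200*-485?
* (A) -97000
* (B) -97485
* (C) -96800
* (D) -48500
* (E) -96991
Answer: A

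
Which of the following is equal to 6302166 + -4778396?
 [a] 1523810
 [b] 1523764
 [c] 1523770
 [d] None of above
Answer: c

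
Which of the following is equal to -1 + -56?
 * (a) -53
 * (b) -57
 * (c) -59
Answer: b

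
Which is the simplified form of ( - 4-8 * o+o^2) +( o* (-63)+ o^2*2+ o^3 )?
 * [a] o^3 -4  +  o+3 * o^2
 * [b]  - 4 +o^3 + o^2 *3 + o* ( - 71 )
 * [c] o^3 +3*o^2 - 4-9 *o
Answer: b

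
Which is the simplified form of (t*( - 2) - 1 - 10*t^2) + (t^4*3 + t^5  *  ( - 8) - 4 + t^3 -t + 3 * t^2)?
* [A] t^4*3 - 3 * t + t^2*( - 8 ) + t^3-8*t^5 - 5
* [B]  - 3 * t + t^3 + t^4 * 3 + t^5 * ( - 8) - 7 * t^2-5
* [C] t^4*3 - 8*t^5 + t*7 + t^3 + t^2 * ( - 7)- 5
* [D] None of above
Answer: B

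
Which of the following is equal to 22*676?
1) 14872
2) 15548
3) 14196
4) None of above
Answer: 1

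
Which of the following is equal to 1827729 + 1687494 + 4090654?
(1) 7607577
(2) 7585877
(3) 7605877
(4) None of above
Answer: 3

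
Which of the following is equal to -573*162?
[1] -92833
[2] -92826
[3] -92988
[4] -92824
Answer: 2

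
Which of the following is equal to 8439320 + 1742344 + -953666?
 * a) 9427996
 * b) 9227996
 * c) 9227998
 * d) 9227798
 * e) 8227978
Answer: c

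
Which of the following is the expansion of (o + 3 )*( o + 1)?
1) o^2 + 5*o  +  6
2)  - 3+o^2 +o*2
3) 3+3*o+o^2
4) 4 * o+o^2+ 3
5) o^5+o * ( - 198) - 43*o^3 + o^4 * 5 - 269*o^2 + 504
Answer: 4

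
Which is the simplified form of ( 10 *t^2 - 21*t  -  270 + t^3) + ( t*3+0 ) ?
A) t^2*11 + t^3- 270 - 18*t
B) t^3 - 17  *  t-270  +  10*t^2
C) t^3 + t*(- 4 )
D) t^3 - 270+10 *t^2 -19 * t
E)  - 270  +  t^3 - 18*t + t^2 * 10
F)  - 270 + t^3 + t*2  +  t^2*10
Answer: E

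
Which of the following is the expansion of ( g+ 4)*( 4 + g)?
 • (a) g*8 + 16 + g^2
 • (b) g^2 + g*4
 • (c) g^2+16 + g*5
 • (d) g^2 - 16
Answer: a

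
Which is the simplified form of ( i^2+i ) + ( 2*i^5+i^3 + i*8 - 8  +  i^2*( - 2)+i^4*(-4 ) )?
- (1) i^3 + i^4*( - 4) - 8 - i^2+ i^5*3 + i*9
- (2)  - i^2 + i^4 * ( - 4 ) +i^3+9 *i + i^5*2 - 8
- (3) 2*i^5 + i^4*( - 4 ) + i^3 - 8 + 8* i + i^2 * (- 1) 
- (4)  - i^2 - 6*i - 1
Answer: 2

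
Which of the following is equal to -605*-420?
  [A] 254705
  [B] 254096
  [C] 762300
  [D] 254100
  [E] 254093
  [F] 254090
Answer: D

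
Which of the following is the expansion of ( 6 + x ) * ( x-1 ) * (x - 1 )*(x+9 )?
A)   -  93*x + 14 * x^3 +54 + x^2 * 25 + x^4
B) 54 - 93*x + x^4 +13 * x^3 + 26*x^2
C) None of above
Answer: C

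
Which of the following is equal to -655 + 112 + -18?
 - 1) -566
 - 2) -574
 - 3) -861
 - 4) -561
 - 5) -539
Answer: 4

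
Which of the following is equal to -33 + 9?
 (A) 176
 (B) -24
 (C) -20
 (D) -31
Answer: B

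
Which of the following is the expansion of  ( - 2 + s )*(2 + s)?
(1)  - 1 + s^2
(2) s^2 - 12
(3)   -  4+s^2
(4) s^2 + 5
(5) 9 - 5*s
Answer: 3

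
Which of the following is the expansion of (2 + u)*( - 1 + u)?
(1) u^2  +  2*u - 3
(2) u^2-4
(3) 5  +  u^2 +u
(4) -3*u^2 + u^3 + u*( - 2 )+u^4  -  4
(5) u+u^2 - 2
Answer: 5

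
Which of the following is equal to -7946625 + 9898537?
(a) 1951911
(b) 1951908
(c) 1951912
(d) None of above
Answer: c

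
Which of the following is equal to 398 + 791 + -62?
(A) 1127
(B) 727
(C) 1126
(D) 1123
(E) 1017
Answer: A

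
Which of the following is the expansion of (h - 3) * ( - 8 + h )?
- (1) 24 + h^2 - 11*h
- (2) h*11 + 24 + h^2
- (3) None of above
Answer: 1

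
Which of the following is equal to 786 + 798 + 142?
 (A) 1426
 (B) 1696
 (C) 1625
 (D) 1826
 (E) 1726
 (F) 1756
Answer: E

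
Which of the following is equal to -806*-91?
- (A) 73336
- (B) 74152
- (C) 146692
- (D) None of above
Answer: D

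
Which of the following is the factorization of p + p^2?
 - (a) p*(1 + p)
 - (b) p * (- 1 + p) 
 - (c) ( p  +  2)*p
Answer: a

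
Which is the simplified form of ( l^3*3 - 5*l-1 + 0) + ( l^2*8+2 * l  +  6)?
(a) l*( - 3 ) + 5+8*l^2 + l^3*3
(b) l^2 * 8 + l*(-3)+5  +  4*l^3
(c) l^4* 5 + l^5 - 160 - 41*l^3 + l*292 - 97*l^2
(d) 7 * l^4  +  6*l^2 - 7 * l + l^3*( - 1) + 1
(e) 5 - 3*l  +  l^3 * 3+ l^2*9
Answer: a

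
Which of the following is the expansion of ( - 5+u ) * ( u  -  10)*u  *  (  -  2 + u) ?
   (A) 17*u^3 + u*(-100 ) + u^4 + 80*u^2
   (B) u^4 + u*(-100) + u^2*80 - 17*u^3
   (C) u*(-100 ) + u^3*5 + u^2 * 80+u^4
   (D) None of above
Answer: B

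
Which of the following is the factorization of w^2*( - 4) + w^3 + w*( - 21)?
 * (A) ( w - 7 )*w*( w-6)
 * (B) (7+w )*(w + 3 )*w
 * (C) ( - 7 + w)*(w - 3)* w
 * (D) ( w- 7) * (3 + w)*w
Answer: D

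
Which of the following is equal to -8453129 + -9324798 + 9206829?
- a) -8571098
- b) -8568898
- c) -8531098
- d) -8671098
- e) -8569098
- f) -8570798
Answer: a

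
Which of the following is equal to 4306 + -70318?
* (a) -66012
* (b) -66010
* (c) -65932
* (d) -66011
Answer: a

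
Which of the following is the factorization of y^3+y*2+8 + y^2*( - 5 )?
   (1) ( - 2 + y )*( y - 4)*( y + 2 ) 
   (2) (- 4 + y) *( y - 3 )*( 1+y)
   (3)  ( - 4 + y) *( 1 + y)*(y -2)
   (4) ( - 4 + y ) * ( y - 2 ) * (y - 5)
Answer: 3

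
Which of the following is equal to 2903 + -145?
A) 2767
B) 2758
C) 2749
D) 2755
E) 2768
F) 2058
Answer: B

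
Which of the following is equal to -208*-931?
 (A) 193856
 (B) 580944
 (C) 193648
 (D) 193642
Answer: C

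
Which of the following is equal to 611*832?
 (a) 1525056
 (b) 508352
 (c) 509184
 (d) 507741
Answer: b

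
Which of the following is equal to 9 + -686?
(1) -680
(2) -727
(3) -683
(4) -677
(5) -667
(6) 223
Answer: 4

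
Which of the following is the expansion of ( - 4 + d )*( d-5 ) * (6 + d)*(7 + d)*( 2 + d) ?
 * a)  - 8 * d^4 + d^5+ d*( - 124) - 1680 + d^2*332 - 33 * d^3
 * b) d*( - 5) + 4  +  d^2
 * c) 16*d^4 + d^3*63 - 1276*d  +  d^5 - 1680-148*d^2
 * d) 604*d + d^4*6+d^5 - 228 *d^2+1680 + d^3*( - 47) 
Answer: d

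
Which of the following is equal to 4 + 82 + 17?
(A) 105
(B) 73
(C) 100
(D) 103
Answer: D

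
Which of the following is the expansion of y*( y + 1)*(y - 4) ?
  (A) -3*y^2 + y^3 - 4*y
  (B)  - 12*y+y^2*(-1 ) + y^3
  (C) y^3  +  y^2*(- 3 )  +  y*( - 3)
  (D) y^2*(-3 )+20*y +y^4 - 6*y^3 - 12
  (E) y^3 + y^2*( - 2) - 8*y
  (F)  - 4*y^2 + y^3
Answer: A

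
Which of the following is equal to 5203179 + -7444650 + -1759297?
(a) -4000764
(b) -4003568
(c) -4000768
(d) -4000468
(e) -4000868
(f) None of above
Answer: c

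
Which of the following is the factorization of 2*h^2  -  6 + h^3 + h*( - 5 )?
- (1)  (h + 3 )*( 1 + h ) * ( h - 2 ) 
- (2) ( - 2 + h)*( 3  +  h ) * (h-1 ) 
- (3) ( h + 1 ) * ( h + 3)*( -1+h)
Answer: 1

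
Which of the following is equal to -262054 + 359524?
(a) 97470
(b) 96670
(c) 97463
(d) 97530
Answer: a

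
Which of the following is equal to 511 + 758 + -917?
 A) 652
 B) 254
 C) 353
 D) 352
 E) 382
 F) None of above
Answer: D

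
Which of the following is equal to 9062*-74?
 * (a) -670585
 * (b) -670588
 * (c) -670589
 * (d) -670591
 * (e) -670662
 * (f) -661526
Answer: b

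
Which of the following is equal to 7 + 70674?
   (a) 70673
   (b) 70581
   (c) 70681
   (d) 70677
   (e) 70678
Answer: c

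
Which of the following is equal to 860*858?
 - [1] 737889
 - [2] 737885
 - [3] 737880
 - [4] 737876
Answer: 3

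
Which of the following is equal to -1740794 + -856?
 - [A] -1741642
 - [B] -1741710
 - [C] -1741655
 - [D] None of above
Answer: D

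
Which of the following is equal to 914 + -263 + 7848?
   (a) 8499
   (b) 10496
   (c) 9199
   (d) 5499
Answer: a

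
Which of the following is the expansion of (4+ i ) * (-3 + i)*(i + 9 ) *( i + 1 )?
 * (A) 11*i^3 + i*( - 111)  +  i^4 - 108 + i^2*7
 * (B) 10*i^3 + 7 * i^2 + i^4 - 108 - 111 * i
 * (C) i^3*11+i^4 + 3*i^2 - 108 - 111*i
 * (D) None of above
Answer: A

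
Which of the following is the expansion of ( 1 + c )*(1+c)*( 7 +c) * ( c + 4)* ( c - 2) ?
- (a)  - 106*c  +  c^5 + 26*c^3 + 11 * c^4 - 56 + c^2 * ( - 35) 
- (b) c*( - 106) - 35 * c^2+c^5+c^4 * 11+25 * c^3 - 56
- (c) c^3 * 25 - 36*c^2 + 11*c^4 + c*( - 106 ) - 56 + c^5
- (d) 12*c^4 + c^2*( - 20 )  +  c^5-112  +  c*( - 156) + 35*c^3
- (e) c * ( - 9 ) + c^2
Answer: b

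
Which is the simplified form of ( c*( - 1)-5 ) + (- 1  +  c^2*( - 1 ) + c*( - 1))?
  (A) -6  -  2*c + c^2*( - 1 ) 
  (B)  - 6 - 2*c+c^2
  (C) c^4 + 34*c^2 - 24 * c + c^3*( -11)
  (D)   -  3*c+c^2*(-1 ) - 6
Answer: A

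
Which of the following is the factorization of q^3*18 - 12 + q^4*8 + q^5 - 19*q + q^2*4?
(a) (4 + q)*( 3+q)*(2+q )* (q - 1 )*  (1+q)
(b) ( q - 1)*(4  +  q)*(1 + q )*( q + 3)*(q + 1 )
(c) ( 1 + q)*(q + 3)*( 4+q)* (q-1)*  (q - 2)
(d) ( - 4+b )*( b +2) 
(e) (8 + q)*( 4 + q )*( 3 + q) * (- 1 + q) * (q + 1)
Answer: b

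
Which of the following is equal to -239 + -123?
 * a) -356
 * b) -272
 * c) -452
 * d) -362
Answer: d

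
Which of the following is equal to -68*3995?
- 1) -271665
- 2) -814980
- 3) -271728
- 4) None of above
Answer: 4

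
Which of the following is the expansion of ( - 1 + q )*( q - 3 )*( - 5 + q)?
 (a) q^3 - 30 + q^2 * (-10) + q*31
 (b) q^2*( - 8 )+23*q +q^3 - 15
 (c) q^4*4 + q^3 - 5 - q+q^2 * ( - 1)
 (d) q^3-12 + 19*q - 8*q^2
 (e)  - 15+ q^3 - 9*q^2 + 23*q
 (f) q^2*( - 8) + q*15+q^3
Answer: e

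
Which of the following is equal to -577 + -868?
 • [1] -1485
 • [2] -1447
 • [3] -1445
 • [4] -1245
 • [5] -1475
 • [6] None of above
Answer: 3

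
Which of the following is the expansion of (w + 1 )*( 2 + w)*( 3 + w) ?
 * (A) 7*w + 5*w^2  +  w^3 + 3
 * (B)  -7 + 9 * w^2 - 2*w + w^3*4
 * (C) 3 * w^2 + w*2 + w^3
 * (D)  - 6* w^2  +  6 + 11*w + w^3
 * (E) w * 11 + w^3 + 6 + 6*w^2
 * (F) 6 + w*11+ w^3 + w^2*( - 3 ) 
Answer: E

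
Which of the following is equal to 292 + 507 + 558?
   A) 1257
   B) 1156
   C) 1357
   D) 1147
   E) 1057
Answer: C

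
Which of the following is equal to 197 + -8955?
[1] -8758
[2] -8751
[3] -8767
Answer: 1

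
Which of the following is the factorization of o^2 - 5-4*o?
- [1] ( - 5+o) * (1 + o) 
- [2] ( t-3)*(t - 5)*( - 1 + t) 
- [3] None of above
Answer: 1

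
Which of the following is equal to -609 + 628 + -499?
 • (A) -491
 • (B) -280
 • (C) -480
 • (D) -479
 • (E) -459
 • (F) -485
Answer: C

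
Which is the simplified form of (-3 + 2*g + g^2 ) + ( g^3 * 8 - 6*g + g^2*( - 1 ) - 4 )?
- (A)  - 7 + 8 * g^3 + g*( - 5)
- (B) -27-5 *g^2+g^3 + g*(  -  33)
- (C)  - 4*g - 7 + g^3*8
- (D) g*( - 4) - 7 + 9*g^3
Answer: C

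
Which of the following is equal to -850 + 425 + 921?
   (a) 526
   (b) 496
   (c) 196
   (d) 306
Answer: b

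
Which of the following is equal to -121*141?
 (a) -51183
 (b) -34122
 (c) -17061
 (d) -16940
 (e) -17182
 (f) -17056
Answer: c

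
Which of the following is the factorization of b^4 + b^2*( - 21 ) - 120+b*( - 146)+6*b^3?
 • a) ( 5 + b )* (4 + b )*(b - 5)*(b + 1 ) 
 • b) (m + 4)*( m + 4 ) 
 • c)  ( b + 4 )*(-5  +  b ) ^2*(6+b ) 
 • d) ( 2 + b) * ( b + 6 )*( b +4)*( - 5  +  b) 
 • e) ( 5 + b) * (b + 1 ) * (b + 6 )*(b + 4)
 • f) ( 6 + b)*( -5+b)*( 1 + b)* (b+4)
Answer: f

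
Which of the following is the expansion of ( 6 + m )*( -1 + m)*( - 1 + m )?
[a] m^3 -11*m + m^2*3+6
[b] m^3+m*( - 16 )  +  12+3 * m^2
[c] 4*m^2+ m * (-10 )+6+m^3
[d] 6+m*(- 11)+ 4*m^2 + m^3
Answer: d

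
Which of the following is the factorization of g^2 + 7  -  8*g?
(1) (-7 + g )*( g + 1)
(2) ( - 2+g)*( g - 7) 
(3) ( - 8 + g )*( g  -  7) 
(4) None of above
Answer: 4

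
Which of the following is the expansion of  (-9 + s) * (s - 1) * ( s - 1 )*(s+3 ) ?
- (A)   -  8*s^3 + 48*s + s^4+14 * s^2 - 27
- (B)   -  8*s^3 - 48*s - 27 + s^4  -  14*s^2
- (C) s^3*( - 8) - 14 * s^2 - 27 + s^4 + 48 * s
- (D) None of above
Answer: C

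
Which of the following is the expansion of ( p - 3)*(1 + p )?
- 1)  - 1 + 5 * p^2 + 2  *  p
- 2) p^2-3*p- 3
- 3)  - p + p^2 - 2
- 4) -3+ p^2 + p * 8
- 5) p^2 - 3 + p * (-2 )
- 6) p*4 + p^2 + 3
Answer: 5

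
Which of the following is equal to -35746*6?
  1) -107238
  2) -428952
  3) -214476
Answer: 3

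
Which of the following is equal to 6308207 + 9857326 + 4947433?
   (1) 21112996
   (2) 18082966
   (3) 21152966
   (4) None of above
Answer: 4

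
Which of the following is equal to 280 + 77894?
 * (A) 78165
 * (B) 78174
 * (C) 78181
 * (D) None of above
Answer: B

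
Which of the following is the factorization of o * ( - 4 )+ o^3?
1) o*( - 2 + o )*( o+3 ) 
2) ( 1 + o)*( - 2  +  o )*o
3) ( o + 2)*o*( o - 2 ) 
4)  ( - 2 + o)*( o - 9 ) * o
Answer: 3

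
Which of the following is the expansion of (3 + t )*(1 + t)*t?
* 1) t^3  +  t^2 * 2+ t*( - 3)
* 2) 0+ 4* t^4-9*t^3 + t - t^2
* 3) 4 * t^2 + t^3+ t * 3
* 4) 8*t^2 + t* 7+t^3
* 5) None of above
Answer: 3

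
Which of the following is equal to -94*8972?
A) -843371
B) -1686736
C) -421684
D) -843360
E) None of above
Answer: E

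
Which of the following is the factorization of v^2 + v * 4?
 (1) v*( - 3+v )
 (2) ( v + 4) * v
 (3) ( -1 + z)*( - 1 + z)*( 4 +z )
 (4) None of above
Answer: 2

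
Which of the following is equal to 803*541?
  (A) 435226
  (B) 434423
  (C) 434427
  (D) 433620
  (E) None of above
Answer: B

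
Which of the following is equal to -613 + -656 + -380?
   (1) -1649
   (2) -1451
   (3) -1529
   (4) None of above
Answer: 1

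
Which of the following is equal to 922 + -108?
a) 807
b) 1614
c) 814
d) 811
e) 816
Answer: c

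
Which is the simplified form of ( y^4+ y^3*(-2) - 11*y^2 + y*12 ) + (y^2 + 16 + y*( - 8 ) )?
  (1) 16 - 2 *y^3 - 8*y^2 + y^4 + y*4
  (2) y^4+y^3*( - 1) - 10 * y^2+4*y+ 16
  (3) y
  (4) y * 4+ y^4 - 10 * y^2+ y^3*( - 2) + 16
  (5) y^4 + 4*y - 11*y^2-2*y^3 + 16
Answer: 4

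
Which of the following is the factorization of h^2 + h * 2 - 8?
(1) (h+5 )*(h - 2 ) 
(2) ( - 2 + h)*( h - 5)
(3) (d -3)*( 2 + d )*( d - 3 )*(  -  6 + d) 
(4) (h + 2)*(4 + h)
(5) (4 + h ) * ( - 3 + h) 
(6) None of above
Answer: 6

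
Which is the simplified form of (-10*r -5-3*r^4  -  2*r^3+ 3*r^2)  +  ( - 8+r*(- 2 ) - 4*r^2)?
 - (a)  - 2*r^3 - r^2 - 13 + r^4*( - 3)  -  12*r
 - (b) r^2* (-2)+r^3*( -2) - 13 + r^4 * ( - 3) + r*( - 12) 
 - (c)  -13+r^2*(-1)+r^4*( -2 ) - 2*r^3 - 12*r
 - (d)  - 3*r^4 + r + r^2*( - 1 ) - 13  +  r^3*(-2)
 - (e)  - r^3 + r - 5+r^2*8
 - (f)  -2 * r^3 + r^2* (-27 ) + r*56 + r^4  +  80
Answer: a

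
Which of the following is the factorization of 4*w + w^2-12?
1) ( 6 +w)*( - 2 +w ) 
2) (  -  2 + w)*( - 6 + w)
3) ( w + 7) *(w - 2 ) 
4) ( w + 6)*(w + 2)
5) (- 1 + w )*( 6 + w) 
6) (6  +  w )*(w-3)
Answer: 1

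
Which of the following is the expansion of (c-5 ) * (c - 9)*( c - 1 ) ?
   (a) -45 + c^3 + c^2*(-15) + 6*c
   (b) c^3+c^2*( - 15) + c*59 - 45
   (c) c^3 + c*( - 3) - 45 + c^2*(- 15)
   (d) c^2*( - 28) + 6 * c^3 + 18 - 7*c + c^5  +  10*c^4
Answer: b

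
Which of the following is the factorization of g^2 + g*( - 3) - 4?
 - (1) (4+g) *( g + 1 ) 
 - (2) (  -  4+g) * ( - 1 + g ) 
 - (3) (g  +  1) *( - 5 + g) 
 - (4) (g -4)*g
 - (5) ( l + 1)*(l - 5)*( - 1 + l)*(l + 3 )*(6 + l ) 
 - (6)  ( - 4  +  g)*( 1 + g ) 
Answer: 6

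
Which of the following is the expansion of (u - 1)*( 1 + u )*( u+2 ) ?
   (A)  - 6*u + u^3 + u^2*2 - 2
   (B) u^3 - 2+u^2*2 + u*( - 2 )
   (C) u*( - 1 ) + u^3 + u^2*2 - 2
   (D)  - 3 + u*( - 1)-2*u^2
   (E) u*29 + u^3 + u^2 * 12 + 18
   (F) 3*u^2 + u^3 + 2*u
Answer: C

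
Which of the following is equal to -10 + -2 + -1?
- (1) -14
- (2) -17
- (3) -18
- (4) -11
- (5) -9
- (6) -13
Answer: 6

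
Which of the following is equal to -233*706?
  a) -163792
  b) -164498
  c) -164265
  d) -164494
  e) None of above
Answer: b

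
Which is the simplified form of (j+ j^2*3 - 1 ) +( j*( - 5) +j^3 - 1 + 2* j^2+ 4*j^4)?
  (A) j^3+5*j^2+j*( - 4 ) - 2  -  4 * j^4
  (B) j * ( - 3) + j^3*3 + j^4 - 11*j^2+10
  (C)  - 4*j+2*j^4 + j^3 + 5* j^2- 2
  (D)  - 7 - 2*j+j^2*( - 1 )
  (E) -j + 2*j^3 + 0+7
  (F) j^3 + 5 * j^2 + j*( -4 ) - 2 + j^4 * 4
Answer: F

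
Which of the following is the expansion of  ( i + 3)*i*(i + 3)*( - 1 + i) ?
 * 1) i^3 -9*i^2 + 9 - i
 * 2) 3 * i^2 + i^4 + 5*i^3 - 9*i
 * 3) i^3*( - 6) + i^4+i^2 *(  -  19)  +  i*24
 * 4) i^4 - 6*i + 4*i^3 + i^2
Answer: 2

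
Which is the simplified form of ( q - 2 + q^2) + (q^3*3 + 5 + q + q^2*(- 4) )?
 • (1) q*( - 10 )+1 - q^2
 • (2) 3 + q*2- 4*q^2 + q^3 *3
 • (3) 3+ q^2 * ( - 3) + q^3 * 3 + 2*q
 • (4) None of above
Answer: 3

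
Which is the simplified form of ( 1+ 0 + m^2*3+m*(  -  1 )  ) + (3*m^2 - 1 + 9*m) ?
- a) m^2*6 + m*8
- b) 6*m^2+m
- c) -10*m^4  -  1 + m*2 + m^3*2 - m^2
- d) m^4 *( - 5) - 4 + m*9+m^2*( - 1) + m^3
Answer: a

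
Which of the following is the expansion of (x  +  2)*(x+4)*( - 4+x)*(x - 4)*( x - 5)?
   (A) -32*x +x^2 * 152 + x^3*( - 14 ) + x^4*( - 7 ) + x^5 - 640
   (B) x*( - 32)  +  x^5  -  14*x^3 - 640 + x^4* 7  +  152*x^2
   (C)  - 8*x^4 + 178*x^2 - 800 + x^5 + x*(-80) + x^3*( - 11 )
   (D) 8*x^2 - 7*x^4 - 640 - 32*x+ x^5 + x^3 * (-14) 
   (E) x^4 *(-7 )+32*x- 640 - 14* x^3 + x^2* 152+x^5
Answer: A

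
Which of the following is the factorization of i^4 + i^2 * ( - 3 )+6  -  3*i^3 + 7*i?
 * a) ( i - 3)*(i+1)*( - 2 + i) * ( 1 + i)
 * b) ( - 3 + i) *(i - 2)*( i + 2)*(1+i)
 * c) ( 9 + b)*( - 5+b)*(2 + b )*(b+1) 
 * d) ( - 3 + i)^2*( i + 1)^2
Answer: a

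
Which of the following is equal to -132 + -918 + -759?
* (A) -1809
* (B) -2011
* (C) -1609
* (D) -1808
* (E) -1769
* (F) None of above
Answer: A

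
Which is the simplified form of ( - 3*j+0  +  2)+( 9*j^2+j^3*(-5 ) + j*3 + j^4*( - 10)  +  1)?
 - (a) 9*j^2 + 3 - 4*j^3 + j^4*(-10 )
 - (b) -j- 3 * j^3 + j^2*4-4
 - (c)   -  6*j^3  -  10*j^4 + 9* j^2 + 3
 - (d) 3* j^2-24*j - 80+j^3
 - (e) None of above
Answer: e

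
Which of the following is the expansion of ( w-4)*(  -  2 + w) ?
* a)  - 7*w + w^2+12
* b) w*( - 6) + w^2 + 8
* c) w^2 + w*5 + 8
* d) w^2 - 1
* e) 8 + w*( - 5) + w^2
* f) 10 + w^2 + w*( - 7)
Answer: b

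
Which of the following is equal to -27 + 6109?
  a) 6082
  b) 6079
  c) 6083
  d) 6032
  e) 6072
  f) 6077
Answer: a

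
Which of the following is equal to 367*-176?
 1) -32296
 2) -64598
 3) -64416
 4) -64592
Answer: 4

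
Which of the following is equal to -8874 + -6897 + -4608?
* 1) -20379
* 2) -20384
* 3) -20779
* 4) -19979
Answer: 1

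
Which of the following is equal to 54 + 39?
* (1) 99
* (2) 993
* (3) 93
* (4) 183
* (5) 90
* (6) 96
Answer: 3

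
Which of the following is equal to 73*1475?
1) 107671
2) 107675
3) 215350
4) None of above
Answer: 2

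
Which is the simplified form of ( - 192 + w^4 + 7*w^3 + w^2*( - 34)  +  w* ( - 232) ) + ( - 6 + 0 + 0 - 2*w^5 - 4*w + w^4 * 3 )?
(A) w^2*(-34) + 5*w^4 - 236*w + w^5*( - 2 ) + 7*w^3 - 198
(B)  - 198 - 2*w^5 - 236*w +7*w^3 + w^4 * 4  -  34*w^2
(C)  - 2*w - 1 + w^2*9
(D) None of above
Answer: B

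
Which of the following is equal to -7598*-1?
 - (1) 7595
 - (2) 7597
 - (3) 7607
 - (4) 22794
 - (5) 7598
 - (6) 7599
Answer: 5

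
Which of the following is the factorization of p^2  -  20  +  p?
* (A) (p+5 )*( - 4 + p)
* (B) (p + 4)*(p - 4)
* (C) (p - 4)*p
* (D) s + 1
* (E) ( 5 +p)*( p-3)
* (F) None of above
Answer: A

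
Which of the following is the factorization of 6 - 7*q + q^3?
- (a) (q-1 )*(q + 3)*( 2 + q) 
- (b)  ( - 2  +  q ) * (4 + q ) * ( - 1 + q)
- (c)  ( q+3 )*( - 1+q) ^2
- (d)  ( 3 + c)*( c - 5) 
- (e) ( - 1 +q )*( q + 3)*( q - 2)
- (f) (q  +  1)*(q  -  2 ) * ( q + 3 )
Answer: e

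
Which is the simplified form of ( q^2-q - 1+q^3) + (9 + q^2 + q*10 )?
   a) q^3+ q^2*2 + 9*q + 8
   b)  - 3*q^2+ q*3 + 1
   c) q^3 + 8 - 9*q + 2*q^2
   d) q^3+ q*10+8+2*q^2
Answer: a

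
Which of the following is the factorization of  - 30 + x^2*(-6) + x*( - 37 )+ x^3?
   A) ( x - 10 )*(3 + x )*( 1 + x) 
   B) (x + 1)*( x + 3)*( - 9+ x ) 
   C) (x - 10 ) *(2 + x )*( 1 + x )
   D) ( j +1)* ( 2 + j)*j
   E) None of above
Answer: A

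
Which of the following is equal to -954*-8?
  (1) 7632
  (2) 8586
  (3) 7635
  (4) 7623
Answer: 1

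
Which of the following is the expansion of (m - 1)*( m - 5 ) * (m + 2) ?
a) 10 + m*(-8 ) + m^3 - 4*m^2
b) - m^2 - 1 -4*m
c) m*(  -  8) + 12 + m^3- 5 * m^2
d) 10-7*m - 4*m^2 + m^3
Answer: d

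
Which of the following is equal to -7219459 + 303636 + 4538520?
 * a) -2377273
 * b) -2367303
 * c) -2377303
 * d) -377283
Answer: c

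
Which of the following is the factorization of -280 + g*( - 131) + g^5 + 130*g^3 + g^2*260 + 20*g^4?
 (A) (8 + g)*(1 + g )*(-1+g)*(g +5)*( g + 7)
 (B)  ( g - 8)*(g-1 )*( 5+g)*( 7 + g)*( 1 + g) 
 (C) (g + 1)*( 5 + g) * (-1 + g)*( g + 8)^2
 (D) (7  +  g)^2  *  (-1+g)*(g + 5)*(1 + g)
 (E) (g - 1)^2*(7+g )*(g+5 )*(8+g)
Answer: A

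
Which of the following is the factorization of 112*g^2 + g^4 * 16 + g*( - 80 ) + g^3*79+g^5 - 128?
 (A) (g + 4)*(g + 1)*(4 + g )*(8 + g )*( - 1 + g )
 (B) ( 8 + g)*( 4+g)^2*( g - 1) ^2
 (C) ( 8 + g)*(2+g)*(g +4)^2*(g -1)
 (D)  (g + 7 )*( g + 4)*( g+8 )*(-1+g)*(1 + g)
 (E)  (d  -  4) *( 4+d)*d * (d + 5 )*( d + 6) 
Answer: A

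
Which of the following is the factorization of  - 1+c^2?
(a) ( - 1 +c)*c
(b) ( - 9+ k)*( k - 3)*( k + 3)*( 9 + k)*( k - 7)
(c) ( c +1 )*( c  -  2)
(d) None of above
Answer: d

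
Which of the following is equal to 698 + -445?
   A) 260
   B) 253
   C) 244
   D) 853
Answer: B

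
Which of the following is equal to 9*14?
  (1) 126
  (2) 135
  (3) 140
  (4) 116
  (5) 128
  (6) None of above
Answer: 1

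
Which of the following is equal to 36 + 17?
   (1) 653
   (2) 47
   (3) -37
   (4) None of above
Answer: 4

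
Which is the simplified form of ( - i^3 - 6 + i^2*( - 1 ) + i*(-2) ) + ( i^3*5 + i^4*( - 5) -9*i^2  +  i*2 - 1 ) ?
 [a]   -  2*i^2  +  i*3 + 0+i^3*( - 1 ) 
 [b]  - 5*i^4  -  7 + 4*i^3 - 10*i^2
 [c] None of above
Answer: b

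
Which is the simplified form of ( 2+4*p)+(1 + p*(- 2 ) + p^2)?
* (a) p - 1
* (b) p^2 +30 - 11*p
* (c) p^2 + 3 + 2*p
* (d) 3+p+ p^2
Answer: c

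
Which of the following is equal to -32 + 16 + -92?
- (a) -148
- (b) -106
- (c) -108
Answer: c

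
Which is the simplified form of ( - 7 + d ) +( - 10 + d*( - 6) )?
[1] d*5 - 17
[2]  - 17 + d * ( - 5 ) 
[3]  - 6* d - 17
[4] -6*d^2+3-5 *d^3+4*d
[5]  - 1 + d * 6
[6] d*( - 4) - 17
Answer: 2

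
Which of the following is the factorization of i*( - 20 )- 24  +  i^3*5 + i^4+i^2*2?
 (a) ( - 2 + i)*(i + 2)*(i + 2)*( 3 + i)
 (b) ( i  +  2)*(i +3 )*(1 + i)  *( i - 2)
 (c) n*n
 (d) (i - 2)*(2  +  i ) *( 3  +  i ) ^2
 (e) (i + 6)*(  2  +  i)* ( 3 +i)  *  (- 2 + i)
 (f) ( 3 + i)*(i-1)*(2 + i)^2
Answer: a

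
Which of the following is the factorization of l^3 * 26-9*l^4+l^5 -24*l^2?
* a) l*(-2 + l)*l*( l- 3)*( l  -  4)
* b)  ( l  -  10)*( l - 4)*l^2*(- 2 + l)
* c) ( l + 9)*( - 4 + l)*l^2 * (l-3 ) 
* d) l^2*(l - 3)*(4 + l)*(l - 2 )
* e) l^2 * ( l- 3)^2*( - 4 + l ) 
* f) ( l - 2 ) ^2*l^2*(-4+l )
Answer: a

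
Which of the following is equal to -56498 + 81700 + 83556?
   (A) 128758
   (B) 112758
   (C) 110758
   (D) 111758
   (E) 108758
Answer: E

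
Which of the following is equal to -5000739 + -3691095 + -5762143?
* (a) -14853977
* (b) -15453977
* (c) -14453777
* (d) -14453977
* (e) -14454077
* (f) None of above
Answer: d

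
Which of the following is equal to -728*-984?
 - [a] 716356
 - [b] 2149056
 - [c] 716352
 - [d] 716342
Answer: c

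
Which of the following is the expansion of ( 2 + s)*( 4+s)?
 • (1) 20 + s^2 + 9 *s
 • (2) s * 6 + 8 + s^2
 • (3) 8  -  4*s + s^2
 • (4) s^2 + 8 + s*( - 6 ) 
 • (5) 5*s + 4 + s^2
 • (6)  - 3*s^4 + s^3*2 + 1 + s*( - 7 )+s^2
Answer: 2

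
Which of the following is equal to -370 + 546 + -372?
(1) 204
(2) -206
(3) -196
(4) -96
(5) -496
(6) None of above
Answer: 3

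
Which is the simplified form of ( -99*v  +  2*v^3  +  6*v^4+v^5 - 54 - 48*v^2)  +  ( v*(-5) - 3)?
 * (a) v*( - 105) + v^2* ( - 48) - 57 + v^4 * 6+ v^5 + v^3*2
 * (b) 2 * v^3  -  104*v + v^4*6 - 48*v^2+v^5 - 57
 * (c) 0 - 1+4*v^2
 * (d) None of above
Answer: b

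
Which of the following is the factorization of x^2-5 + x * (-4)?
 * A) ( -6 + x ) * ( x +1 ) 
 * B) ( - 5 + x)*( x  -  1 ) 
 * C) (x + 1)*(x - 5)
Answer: C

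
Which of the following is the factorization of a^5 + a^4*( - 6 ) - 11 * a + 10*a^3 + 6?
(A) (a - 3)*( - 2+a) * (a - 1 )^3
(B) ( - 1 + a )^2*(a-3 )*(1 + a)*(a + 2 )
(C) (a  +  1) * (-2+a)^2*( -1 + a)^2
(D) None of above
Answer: D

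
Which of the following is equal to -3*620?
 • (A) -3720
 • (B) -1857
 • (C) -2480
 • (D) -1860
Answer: D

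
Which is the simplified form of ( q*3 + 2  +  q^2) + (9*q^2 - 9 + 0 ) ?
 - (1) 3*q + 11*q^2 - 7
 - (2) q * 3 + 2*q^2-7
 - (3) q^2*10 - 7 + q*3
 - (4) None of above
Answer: 3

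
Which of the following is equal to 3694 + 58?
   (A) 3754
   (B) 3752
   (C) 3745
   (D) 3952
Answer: B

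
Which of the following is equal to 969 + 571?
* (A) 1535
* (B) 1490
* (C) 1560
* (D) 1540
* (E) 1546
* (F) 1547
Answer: D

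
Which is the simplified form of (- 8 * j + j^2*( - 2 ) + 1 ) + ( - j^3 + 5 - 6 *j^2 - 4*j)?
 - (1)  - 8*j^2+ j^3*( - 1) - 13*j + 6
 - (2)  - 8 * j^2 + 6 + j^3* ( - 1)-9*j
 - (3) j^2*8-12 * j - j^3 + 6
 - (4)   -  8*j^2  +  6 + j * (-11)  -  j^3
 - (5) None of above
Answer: 5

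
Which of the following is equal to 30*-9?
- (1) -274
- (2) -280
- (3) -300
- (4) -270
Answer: 4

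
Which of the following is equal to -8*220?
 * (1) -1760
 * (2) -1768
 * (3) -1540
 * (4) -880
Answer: 1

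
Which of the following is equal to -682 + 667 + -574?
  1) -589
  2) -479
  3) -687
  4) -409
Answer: 1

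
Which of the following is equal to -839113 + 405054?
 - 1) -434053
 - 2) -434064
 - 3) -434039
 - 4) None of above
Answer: 4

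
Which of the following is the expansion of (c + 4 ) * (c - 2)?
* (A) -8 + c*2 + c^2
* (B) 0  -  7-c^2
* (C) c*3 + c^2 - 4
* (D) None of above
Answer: A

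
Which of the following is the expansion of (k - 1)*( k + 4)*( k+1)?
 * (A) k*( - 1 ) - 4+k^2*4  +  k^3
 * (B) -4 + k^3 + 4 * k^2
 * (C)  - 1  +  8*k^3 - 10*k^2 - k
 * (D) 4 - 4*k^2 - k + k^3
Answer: A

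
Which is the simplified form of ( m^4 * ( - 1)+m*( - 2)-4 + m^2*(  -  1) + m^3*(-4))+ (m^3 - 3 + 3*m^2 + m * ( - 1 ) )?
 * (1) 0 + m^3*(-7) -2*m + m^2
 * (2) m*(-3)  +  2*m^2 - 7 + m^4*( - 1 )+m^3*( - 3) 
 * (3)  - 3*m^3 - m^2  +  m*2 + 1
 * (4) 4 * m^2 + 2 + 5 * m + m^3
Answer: 2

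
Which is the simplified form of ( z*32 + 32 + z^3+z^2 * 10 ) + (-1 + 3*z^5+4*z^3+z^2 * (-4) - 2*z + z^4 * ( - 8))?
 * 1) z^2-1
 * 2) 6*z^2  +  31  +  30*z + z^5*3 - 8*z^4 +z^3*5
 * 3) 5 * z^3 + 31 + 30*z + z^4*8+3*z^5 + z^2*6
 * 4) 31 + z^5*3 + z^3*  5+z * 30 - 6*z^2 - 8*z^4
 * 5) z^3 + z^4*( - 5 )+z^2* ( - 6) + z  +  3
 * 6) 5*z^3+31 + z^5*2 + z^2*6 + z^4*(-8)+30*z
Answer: 2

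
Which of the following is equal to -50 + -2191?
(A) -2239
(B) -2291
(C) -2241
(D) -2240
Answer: C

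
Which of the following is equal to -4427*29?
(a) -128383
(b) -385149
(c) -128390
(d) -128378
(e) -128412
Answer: a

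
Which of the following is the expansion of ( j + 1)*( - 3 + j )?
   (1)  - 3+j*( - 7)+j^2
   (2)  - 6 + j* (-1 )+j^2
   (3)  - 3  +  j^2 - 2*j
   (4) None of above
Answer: 3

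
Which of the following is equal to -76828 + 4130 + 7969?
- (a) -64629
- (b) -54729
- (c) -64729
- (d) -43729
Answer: c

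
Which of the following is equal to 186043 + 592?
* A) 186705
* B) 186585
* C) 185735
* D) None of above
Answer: D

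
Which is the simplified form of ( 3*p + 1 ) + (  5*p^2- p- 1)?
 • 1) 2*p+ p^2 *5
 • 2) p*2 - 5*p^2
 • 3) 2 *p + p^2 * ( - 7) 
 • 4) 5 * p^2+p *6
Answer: 1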